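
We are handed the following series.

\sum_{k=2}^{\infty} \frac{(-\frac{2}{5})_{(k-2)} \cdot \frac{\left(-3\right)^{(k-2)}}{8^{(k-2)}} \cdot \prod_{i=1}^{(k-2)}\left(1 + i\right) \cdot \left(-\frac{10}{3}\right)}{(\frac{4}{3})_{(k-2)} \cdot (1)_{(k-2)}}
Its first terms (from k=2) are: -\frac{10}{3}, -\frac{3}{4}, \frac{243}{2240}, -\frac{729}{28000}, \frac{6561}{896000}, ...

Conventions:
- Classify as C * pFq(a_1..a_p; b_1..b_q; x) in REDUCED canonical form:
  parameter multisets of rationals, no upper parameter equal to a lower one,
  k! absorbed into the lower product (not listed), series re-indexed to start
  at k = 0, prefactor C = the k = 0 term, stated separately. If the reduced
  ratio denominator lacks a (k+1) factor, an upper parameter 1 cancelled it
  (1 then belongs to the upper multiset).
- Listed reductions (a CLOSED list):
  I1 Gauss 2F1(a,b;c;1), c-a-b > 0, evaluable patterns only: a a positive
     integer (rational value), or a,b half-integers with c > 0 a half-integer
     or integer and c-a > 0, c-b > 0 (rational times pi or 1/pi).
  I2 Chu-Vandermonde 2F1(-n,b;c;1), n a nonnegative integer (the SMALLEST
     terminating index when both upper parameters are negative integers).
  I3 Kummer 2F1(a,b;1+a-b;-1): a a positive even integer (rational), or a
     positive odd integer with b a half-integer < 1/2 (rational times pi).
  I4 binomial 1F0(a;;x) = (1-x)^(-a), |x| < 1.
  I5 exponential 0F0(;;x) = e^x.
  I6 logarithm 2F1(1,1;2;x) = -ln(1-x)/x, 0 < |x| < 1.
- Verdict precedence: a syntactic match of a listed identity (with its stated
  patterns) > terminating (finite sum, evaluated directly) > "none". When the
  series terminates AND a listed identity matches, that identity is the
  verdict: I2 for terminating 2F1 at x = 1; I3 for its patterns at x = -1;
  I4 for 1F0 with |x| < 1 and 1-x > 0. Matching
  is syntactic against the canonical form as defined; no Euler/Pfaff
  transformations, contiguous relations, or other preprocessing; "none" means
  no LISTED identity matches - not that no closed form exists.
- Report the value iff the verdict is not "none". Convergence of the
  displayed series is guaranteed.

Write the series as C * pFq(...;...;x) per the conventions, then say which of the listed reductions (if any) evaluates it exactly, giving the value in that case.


With C = -\frac{10}{3}: the canonical form is 2F1(-\frac{2}{5}, 2; \frac{4}{3}; -\frac{3}{8}). Verdict: none here - no I1-I6 shape fits x = -\frac{3}{8} with lower {\frac{4}{3}}.

Key step: t_0 being -\frac{10}{3}, the running product (C = -10/3, x = -3/8) telescopes to a rising factorial.
Step ratio: r(k) = -\frac{3}{8} * (k-\frac{2}{5}) (k+2) / [(k+\frac{4}{3}) (k+1)] - rational in k. x = -\frac{3}{8}; t_0 = -\frac{10}{3}; negate the roots.


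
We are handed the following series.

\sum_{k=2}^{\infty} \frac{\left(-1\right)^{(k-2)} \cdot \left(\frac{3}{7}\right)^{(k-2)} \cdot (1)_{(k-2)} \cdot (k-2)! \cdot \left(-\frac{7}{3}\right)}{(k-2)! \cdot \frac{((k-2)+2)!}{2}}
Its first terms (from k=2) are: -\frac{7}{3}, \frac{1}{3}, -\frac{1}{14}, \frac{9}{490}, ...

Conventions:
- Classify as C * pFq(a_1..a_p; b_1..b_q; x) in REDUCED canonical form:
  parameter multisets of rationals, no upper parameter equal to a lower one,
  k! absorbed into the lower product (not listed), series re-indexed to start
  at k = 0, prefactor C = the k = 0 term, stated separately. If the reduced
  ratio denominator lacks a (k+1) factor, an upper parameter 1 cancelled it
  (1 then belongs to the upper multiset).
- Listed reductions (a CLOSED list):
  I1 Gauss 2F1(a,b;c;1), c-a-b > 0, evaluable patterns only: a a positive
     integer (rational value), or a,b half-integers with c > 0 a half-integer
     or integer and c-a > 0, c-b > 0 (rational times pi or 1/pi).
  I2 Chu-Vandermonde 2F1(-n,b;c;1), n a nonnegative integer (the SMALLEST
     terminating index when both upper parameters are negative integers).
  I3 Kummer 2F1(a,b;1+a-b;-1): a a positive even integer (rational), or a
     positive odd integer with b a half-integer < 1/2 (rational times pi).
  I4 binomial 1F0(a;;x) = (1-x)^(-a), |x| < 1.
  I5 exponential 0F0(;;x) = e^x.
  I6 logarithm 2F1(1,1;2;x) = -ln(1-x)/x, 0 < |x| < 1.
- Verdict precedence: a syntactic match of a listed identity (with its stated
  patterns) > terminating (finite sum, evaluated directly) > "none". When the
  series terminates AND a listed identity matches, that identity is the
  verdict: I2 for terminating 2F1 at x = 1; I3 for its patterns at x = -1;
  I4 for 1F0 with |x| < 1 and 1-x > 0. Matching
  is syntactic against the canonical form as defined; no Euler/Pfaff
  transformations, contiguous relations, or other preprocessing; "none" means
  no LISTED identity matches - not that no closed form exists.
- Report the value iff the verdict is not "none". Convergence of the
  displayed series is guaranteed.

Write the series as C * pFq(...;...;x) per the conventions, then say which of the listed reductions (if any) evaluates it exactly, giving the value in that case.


The series (x = -\frac{3}{7}) is 2F1: upper {1, 1}, lower {3}, prefactor -\frac{7}{3}. Verdict: none. A 2F1 with upper {1, 1} fits none of I1-I6 at x = -\frac{3}{7}; the sum runs forever.

Structural cue: t_0 being -\frac{7}{3}, the factorial ratio (prefactor -7/3) (k+a-1)!/(a-1)! is a rising factorial (a)_k.
Consecutive-term ratio: r(k) = -\frac{3}{7} * (k+1) (k+1) / [(k+3) (k+1)] - rational in k, leading ratio -\frac{3}{7}; with t_0 = -\frac{7}{3}, classification follows.


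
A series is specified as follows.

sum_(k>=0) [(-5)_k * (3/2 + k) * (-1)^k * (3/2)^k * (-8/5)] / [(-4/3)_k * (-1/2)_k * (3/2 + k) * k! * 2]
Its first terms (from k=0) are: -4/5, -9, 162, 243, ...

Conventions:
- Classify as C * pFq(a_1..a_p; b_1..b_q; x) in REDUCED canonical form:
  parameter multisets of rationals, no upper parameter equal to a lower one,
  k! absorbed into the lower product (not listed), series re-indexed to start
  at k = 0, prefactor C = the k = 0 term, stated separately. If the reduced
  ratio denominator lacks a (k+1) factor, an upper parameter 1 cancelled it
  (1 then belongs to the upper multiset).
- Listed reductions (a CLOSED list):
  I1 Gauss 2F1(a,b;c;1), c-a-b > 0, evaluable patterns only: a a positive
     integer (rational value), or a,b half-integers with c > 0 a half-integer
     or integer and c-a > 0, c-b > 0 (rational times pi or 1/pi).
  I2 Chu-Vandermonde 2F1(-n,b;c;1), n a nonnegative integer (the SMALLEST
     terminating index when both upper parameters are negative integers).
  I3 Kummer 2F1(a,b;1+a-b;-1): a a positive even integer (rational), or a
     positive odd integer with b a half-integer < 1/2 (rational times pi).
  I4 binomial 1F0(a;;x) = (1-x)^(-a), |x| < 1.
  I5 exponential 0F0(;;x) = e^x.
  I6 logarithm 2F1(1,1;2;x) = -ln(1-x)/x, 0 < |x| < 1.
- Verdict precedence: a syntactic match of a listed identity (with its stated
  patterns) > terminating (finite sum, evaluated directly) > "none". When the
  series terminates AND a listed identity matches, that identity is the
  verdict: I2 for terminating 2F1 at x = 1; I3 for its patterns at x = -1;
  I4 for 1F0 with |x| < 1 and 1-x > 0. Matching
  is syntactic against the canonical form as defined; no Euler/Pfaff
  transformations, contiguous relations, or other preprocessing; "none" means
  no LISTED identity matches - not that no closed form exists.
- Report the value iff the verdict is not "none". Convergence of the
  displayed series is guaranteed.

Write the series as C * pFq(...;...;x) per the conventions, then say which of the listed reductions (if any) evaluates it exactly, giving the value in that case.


With C = -4/5: the canonical form is 1F2(-5; -4/3, -1/2; -3/2). Verdict: terminating - upper -5 stops the sum at k = 5; the 6 terms are added exactly. Hence: 6164843/14000.

Key step: with t_0 = -4/5, the factor k + 3/2 cancels (top and bottom), leaving C = -4/5, x = -3/2.
Consecutive-term ratio: r(k) = (-3/2) * (k-5) / [(k-4/3) (k-1/2) (k+1)] - rational; roots negated = parameters, x = (-3/2), C = -4/5.


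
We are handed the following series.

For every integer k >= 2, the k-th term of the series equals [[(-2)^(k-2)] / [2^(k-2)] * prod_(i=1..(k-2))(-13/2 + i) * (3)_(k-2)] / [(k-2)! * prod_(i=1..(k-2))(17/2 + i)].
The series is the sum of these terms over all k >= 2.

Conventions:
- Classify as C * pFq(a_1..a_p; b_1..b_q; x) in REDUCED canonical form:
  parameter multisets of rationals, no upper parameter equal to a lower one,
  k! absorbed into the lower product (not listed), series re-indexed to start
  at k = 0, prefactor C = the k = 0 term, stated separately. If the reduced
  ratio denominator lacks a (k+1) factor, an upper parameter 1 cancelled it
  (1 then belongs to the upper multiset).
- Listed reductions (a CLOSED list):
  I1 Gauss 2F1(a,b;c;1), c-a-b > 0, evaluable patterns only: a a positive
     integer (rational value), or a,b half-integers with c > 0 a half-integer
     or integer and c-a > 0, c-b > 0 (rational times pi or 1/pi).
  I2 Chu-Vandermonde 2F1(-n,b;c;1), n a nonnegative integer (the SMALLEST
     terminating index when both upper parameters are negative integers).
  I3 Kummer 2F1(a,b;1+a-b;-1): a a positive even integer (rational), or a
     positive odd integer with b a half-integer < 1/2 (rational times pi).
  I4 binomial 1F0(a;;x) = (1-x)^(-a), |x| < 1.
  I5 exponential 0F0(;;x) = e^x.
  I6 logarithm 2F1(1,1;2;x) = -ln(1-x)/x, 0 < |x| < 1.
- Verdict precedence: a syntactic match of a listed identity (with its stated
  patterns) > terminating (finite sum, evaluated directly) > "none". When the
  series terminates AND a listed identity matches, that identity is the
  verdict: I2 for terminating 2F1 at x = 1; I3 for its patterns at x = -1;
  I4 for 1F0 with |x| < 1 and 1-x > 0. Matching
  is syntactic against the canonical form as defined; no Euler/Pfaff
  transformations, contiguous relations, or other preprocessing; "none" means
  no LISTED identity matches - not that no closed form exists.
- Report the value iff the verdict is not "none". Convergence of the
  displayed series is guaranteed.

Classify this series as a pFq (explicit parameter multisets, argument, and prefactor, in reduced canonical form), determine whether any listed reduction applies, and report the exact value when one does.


At argument -1: a 2F1 with upper {-11/2, 3}, lower {19/2}, scaled by C = 1. Verdict at x = -1: the Kummer evaluation I3 matches (x = -1; c = 19/2 equals 1+a-b for upper {-11/2, 3}: listed pattern). Value: (109395/65536) * pi.

Key observation: from the first term 1: the lower running product (C = 1) is a rising factorial.
Term ratio: r(k) = (-1) * (k-11/2) (k+3) / [(k+19/2) (k+1)] ; factor over Q: parameters, x = (-1), and C = 1.


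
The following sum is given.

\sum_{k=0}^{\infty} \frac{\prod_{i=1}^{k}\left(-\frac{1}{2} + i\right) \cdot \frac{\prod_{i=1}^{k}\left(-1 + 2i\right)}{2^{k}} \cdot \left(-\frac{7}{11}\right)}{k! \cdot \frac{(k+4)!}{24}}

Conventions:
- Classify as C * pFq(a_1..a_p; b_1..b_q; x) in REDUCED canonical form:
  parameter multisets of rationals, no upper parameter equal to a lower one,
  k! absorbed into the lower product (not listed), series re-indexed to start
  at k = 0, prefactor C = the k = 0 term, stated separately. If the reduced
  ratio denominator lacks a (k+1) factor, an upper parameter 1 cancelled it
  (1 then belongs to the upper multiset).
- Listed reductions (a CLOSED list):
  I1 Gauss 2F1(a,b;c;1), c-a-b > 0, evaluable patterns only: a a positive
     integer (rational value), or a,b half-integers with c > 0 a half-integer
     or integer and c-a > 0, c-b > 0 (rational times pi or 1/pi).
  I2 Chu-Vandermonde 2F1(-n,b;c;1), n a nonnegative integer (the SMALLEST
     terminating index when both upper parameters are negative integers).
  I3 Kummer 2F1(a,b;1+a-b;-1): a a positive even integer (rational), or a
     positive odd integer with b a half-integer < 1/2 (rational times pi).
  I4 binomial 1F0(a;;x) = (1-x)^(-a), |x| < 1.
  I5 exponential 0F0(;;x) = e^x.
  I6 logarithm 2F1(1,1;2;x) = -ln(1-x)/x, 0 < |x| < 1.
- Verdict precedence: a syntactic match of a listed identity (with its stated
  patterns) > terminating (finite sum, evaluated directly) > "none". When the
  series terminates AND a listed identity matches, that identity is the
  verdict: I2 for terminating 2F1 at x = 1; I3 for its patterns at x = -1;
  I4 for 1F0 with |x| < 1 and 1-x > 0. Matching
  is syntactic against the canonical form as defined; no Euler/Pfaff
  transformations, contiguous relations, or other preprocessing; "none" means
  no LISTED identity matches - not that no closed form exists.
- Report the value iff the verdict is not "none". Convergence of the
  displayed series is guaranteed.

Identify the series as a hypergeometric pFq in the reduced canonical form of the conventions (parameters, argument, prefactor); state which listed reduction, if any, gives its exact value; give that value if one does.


This is -\frac{7}{11} * 2F1(\frac{1}{2}, \frac{1}{2}; 5; 1) in reduced canonical form. Verdict: Gauss's theorem I1 (half-integer case) matches (x = 1; upper {\frac{1}{2}, \frac{1}{2}} half-integers, c = 5 in the evaluable pattern). Sum: \left(-\frac{4096}{1925}\right) / \pi.

Key observation: from the first term -\frac{7}{11}: the running product (C = -7/11, x = 1) telescopes to a rising factorial.
Term ratio: r(k) = 1 * (k+\frac{1}{2}) (k+\frac{1}{2}) / [(k+5) (k+1)] - rational in k, leading ratio 1; with t_0 = -\frac{7}{11}, classification follows.


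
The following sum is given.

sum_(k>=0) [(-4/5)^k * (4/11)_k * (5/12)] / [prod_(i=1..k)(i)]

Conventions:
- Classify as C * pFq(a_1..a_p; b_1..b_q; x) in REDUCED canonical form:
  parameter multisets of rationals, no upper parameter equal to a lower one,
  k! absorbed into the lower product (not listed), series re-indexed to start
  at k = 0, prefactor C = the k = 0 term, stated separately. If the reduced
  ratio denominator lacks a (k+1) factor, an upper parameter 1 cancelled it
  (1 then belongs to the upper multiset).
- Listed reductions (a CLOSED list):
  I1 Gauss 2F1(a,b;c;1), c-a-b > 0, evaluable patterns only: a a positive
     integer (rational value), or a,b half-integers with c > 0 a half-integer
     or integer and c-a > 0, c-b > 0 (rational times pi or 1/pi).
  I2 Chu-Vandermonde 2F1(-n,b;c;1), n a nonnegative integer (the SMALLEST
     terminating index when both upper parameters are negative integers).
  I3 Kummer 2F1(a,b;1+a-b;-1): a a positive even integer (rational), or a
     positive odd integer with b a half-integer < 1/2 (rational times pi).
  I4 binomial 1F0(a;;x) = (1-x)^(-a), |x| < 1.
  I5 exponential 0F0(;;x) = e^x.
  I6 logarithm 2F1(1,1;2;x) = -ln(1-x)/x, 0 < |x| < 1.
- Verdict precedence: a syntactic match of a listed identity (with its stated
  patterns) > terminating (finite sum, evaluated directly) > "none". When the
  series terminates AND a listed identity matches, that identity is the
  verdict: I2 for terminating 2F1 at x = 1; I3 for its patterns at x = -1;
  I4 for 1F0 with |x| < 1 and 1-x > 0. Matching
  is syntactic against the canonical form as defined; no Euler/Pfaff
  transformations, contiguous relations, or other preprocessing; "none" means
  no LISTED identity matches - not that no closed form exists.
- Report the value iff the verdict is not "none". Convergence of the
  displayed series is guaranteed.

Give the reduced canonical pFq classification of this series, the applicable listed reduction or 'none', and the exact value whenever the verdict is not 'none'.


The tell: t_0 = 5/12 here, and the product of the first k integers (C = 5/12, x = -4/5) is k!.
Adjacent-term ratio: r(k) = (-4/5) * (k+4/11) / [(k+1)] - rational in k. x = (-4/5); t_0 = 5/12; negate the roots.

Classification (C = 5/12): 1F0 with upper {4/11}, lower {-}, argument x = -4/5. Verdict: the binomial series (I4) matches (the 1F0 binomial series: exponent -4/11, x = -4/5). Sum: (5/12) * (9/5)^(-4/11).


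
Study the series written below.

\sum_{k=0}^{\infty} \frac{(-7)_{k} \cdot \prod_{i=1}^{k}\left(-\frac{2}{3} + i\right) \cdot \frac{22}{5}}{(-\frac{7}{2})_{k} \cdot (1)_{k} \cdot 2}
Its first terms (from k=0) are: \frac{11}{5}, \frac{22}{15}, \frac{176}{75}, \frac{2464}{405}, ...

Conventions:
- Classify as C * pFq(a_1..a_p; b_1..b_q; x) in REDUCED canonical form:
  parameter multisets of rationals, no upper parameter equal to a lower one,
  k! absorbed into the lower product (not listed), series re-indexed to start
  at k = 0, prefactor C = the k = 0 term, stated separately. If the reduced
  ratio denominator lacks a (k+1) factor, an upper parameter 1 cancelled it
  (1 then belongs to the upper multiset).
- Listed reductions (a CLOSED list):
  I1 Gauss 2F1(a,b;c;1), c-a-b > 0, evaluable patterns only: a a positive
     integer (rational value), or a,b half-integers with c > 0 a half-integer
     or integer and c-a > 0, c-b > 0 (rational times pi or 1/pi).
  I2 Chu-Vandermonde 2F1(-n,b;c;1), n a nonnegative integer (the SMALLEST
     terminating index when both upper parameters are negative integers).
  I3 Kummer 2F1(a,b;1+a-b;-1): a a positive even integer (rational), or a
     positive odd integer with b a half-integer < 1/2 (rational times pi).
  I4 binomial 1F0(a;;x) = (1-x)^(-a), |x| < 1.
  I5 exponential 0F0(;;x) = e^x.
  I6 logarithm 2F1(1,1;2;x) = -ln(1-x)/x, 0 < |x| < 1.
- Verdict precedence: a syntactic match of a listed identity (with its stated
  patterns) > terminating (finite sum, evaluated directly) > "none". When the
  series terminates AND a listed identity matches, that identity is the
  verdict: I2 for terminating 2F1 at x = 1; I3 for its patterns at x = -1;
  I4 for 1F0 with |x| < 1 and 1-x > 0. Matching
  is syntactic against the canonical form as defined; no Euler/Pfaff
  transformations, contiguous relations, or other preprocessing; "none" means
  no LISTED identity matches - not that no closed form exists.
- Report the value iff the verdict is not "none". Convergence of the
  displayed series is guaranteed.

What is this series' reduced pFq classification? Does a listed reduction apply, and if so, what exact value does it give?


The series (x = 1) is 2F1: upper {-7, \frac{1}{3}}, lower {-\frac{7}{2}}, prefactor \frac{11}{5}. Verdict at x = 1: Vandermonde's identity (I2) matches (terminating 2F1 at x = 1 with n = 7, b = 1/3, c = -\frac{7}{2}). Hence: \frac{615043}{492075}.

Structural cue: x = 1 and the constant factors (prefactor 11/5) combine into one prefactor.
Term ratio: r(k) = 1 * (k-7) (k+\frac{1}{3}) / [(k-\frac{7}{2}) (k+1)] - rational; roots negated = parameters, x = 1, C = \frac{11}{5}.


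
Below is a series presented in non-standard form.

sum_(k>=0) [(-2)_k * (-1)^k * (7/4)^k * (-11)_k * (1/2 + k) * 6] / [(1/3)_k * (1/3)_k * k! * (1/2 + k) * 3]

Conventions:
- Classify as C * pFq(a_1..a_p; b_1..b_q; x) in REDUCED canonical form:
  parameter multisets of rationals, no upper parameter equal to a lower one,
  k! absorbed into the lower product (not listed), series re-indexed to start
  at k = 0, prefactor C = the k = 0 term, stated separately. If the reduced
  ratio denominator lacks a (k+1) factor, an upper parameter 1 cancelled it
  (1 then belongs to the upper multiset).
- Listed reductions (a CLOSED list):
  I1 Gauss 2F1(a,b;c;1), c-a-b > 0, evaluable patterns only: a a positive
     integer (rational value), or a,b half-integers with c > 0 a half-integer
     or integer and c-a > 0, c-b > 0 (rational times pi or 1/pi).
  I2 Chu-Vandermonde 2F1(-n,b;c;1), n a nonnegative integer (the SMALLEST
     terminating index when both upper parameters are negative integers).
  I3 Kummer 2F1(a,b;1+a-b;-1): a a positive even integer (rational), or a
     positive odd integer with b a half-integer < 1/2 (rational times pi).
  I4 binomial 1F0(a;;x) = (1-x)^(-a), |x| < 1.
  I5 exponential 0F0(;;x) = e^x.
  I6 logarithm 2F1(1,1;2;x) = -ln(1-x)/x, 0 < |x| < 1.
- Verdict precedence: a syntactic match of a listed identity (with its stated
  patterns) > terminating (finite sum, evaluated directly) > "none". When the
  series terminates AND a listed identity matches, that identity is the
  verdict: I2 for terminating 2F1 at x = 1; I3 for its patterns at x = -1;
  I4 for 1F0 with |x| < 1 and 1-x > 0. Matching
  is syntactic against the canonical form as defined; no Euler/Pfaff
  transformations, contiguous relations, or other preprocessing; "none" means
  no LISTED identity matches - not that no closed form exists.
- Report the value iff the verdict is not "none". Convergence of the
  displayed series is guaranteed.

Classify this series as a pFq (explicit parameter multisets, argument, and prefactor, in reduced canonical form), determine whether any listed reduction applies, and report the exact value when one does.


Reduced: x = -7/4, 2F2, upper = {-11, -2}, lower = {1/3, 1/3}, C = 2. Verdict: terminating (-2 upstairs). 3 nonzero terms in all; added directly. Hence: 174071/64.

Structural cue: x = (-7/4) and the constant factors (C = 2) combine into one prefactor.
Consecutive-term ratio: r(k) = (-7/4) * (k-11) (k-2) / [(k+1/3) (k+1/3) (k+1)] - poly over poly, x = (-7/4) from leading terms; C = 2 at k = 0.


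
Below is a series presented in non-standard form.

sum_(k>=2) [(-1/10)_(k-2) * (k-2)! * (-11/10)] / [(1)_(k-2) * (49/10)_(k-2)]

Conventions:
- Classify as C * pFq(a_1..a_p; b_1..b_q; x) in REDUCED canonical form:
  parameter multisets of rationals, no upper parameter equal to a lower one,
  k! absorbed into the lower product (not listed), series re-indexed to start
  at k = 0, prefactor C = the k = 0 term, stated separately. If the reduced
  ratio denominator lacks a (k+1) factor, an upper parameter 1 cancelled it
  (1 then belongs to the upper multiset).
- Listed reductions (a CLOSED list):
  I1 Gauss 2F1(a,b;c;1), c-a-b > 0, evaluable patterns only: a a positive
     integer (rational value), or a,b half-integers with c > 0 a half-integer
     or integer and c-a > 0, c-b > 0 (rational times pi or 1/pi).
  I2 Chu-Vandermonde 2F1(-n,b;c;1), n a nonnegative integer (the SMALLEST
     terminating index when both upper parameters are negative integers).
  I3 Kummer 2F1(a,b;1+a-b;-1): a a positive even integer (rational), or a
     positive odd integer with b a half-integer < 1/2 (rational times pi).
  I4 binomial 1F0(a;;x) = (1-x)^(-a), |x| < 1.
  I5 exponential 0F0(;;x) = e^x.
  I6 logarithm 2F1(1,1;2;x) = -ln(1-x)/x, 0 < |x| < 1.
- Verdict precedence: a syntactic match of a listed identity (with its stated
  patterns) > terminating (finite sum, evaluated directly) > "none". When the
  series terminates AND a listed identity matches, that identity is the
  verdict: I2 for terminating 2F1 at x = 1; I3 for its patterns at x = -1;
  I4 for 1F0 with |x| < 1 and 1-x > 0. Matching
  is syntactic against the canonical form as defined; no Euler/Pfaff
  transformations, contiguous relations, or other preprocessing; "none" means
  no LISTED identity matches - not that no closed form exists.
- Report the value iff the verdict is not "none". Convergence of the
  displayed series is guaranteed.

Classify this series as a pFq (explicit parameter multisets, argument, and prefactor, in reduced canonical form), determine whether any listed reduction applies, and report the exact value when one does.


x = 1 here; the reduced form reads 2F1, upper {-1/10, 1}, lower {49/10}, C = -11/10. Verdict (x = 1): Gauss's theorem (I1) applies (x = 1: the Gamma ratio telescopes since c-a-b = 4 > 0 and a = 1 in Z>0). Sum: -429/400.

Key step: t_0 being -11/10, the factorial ratio (C = -11/10, x = 1) (k+a-1)!/(a-1)! is a rising factorial (a)_k.
Consecutive-term ratio: r(k) = 1 * (k-1/10) (k+1) / [(k+49/10) (k+1)] ; factor over Q: parameters, x = 1, and C = -11/10.


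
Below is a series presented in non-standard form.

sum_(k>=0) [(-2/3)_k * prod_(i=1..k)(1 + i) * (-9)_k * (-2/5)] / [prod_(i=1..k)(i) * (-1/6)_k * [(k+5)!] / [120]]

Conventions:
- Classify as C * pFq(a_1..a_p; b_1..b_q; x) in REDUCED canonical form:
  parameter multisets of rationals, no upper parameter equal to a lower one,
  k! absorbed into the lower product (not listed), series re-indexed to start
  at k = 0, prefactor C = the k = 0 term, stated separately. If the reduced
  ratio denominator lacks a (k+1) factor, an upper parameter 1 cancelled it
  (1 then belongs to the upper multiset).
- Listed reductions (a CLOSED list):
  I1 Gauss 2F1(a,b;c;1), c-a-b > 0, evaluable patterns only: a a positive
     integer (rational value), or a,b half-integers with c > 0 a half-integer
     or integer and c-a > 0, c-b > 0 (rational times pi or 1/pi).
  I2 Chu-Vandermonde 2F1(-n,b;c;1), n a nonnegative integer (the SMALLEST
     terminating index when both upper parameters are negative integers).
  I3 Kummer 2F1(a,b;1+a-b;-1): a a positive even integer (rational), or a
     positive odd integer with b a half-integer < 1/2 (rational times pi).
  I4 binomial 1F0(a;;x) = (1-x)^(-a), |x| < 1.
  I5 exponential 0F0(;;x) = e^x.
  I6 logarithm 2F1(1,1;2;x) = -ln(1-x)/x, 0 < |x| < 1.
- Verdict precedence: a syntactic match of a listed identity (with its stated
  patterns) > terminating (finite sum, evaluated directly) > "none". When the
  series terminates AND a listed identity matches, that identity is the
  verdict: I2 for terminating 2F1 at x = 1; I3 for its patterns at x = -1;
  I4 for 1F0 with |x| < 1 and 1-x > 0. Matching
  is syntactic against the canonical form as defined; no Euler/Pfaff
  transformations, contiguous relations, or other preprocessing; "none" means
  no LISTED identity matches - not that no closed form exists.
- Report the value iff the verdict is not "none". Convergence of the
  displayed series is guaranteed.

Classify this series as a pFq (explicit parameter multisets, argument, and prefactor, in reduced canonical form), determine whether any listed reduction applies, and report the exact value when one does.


This is -2/5 * 3F2(-9, -2/3, 2; -1/6, 6; 1) in reduced canonical form. Verdict: terminating - upper parameter -9 makes this a finite sum (last index 9), evaluated exactly. Hence: 2163678326/804659317.

Key step: t_0 = -2/5 here, and the product of the first k integers (C = -2/5) is k!.
Adjacent-term ratio: r(k) = 1 * (k-9) (k-2/3) (k+2) / [(k-1/6) (k+6) (k+1)] - rational; roots negated = parameters, x = 1, C = -2/5.


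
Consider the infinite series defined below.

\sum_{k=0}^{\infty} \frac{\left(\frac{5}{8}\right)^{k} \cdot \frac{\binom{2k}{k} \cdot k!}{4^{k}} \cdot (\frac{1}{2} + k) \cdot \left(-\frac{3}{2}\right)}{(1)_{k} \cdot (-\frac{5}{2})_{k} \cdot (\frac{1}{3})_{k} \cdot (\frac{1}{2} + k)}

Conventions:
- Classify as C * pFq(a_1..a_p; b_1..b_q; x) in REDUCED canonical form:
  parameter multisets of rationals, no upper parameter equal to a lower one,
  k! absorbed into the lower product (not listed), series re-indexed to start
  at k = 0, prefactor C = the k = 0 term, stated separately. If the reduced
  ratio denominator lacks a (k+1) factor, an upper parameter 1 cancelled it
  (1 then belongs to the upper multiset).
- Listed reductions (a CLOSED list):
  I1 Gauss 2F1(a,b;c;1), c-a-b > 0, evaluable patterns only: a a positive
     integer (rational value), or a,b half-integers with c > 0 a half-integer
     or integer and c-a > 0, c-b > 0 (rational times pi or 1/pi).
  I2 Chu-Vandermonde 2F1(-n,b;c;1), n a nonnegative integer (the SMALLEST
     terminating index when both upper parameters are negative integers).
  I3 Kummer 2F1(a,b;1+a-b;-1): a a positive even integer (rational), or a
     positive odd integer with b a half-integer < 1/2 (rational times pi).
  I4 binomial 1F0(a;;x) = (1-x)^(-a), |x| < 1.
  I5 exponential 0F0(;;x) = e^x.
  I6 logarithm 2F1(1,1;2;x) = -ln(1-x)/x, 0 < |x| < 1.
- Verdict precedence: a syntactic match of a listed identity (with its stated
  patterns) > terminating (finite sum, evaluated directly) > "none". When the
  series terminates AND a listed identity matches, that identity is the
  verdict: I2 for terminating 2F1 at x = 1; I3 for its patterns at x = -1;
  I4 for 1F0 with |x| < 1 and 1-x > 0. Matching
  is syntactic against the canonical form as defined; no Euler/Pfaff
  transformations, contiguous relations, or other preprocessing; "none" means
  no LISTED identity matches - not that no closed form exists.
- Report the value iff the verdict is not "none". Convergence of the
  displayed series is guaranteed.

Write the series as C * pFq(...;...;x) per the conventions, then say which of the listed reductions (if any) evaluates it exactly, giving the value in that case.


This is -\frac{3}{2} * 1F2(\frac{1}{2}; -\frac{5}{2}, \frac{1}{3}; \frac{5}{8}) in reduced canonical form. Verdict: none - at argument \frac{5}{8} the multisets {\frac{1}{2}} ; {-\frac{5}{2}, \frac{1}{3}} match no listed identity.

First insight: x = \frac{5}{8} and C(2k,k) (C = -3/2) equals 4^k (1/2)_k / k!.
Ratio: r(k) = \frac{5}{8} * (k+\frac{1}{2}) / [(k-\frac{5}{2}) (k+\frac{1}{3}) (k+1)] - rational in k, leading ratio \frac{5}{8}; with t_0 = -\frac{3}{2}, classification follows.


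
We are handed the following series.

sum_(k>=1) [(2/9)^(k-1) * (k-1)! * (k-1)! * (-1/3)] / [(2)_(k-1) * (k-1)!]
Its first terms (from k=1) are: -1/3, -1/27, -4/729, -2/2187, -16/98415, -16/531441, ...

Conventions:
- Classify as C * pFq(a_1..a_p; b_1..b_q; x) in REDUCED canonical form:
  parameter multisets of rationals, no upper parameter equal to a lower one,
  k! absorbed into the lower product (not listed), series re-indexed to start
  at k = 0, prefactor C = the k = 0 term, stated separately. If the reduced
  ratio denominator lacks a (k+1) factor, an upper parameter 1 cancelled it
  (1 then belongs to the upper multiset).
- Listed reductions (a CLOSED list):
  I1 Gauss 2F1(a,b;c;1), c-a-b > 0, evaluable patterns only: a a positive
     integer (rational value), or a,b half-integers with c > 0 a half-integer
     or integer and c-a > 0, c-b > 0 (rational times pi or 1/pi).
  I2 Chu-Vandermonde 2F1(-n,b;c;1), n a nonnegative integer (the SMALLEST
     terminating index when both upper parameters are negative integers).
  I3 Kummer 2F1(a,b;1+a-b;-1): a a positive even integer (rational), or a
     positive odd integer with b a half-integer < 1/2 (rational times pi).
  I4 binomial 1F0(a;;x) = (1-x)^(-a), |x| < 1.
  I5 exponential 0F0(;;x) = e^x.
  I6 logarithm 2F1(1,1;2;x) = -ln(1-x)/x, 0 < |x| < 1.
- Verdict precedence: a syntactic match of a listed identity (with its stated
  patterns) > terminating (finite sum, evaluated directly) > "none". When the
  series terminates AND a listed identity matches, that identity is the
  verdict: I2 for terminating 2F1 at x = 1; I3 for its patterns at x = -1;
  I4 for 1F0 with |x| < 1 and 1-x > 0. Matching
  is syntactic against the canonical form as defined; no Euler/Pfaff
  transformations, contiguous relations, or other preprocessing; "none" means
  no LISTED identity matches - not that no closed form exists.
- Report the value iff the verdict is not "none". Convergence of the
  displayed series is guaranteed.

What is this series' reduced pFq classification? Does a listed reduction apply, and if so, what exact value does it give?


The series (x = 2/9) is 2F1: upper {1, 1}, lower {2}, prefactor -1/3. Verdict (x = 2/9): logarithm (I6) applies (the logarithm: parameters (1,1;2), x = 2/9). Value: (3/2) * ln(7/9).

The tell: from the first term -1/3: the factorial ratio (prefactor -1/3) (k+a-1)!/(a-1)! is a rising factorial (a)_k.
Consecutive-term ratio: r(k) = (2/9) * (k+1) (k+1) / [(k+2) (k+1)] ; factor over Q: parameters, x = (2/9), and C = -1/3.


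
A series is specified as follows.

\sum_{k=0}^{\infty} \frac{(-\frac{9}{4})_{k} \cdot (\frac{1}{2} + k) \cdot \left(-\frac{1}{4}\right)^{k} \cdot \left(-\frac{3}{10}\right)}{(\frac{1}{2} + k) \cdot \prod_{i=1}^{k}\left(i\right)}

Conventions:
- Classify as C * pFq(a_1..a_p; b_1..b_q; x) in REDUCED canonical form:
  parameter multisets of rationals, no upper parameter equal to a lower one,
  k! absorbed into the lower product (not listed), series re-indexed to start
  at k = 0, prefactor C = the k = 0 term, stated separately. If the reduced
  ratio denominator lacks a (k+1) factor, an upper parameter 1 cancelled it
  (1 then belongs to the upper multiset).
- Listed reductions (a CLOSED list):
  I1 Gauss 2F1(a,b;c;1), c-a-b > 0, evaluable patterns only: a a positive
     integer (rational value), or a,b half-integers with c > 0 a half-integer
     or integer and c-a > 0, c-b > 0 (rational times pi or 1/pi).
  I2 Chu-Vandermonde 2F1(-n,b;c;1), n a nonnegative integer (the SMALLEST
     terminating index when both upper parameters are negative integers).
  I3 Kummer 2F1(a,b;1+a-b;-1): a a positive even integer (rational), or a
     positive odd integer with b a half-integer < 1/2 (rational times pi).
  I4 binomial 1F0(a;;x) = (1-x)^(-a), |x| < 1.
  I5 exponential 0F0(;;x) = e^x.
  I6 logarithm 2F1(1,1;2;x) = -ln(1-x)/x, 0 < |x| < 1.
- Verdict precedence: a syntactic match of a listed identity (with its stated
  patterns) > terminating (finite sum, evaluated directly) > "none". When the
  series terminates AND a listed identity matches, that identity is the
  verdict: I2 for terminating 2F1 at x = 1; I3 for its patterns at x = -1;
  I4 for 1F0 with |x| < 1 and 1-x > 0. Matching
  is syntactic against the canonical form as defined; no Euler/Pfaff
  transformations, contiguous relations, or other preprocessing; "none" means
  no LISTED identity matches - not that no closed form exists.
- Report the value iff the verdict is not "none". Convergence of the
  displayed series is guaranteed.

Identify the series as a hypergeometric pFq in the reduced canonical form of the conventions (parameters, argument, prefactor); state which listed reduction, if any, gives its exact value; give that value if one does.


Classification (C = -\frac{3}{10}): 1F0 with upper {-\frac{9}{4}}, lower {-}, argument x = -\frac{1}{4}. Verdict: this is binomial (I4) (the 1F0 binomial series: exponent 9/4, x = -\frac{1}{4}). Sum: \left(-\frac{3}{10}\right) \cdot \left(\frac{5}{4}\right)^{\frac{9}{4}}.

First insight: from the first term -\frac{3}{10}: k + 1/2 divides numerator and denominator alike; C = -3/10, x = -1/4 after cancelling.
Adjacent-term ratio: r(k) = -\frac{1}{4} * (k-\frac{9}{4}) / [(k+1)] ; factor over Q: parameters, x = -\frac{1}{4}, and C = -\frac{3}{10}.


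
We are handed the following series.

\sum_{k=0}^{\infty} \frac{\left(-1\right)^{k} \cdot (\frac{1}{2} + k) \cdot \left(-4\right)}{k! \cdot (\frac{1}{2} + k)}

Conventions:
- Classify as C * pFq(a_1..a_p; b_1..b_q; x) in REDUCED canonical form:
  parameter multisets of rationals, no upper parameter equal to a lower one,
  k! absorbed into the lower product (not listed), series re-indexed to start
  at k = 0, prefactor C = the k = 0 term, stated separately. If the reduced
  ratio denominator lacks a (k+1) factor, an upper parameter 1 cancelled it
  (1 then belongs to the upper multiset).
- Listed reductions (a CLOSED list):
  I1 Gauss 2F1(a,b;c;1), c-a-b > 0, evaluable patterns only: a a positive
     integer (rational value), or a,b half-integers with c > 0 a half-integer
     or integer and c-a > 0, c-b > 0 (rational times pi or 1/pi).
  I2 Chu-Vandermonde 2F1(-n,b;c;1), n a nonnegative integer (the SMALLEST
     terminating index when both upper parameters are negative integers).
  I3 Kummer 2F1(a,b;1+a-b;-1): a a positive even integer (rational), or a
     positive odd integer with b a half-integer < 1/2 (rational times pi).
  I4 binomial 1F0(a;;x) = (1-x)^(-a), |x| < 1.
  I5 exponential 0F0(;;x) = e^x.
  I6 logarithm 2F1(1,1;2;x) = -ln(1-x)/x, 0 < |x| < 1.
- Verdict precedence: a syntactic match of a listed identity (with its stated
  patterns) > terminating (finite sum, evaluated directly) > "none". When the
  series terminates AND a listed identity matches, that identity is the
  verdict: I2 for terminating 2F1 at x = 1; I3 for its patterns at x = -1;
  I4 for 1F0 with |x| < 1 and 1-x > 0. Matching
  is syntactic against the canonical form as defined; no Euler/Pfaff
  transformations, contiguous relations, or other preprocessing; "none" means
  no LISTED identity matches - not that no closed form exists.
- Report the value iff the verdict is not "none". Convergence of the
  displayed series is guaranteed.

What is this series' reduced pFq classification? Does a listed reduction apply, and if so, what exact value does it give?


The tell: t_0 being -4, striking the common factor k + 1/2 reduces the term (prefactor -4).
Consecutive-term ratio: r(k) = -1 * 1 / [(k+1)] ; factor over Q: parameters, x = -1, and C = -4.

This is -4 * 0F0(-; -; -1) in reduced canonical form. Verdict: this is exponential (I5) (the 0F0 exponential series at x = -1). Exact value: \left(-4\right) \cdot e^{-1}.


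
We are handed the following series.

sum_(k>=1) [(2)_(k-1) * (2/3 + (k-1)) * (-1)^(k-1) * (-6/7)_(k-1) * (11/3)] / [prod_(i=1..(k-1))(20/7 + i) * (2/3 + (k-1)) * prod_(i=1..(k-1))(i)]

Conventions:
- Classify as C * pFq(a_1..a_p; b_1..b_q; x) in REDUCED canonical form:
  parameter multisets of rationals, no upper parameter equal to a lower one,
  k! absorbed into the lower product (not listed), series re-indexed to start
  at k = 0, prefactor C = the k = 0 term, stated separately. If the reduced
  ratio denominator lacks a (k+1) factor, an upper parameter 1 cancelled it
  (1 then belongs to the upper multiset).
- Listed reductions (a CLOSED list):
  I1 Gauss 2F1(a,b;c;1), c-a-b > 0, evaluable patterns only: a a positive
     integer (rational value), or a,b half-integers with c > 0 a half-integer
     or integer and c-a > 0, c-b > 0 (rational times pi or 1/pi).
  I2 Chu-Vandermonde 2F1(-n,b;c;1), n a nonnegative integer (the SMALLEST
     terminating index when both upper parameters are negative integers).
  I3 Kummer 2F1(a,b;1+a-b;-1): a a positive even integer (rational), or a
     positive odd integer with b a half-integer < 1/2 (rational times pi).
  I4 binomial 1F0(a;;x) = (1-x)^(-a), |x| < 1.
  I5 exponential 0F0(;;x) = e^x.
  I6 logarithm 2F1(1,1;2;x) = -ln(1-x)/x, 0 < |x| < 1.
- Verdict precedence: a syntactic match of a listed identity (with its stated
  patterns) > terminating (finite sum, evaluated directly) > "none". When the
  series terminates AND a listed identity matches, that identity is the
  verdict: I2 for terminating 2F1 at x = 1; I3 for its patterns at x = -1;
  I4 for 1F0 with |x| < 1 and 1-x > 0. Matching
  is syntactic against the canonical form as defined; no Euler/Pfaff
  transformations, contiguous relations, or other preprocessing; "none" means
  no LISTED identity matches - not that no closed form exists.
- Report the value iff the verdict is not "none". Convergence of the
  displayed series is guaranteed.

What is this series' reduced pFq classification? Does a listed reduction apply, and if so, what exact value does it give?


x = -1 here; the reduced form reads 2F1, upper {-6/7, 2}, lower {27/7}, C = 11/3. Verdict (x = -1): the Kummer evaluation I3 applies (x = -1; c = 27/7 equals 1+a-b for upper {-6/7, 2}: listed pattern). Sum: 110/21.

The tell: from the first term 11/3: the product of the first k integers (prefactor 11/3) is k!.
Consecutive-term ratio: r(k) = (-1) * (k-6/7) (k+2) / [(k+27/7) (k+1)] - poly over poly, x = (-1) from leading terms; C = 11/3 at k = 0.


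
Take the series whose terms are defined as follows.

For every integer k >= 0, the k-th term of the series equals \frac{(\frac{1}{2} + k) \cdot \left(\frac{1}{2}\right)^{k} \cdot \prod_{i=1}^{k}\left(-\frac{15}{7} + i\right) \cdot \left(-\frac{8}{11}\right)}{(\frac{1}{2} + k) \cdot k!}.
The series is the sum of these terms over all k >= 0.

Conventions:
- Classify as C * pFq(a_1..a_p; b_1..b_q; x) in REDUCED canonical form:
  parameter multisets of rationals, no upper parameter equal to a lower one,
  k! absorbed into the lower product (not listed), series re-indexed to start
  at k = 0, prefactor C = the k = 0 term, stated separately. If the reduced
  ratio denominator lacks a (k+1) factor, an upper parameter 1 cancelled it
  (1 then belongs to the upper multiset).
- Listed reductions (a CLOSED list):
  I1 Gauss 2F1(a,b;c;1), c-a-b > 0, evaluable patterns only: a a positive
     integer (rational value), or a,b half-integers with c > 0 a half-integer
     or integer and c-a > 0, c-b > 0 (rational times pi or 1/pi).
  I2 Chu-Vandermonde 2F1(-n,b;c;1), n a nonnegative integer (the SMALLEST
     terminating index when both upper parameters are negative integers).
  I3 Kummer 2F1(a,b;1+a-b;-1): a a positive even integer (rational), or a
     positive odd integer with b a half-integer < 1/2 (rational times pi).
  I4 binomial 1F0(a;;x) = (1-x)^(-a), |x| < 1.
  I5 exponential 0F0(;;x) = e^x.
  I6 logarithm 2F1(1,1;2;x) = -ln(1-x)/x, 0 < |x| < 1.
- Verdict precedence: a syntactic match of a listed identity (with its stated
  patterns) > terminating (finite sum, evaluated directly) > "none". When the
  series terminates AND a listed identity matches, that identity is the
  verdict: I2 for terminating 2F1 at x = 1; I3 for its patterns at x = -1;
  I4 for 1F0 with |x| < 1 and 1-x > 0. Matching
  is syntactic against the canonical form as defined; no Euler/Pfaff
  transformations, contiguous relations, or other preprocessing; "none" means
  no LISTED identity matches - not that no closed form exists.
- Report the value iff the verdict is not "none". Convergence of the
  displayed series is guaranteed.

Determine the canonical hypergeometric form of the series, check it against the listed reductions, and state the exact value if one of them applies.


At argument \frac{1}{2}: a 1F0 with upper {-\frac{8}{7}}, lower {-}, scaled by C = -\frac{8}{11}. Verdict: binomial (I4) applies (the 1F0 binomial series: exponent 8/7, x = \frac{1}{2}). Exact value: \left(-\frac{8}{11}\right) \cdot \left(\frac{1}{2}\right)^{\frac{8}{7}}.

Key step: from the first term -\frac{8}{11}: the running product (C = -8/11, x = 1/2) telescopes to a rising factorial.
Step ratio: r(k) = \frac{1}{2} * (k-\frac{8}{7}) / [(k+1)] - poly over poly, x = \frac{1}{2} from leading terms; C = -\frac{8}{11} at k = 0.
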